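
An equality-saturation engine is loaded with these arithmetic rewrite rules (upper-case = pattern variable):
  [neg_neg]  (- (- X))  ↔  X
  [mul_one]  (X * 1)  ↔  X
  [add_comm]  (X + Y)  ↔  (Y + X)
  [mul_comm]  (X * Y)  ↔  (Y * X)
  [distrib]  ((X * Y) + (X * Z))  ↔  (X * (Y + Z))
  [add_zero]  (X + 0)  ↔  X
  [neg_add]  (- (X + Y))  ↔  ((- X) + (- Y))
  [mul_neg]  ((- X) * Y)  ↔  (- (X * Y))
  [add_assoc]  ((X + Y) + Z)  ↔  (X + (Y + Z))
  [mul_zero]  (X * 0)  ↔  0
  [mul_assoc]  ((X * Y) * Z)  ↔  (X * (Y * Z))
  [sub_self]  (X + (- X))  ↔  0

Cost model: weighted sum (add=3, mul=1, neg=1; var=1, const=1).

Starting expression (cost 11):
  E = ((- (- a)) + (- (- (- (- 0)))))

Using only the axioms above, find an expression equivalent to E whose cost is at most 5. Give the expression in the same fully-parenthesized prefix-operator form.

step 1: neg_neg (→) rewrites (- (- (- 0))) into (- 0), now ((- (- a)) + (- (- 0)))
step 2: neg_neg (→) rewrites (- (- a)) into a, now (a + (- (- 0)))
step 3: neg_neg (→) rewrites (- (- 0)) into 0, reaching cost 5 (bound 5)

(a + 0)   [cost 5]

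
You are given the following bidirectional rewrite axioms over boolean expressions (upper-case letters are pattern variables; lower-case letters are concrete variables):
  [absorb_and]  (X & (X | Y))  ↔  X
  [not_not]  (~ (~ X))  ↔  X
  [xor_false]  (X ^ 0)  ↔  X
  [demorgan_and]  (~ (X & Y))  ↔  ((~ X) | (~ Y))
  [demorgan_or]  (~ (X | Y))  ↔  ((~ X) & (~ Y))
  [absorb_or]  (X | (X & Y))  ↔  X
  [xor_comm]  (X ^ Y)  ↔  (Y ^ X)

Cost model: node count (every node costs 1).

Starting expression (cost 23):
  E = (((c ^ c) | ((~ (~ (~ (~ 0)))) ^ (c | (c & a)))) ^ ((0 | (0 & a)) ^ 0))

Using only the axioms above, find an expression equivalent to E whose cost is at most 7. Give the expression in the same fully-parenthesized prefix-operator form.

((c ^ c) | (0 ^ c))   [cost 7]

(1) (~ (~ (~ (~ 0))))  =[not_not →]=  (~ (~ 0))    ⊢ (((c ^ c) | ((~ (~ 0)) ^ (c | (c & a)))) ^ ((0 | (0 & a)) ^ 0))
(2) (c | (c & a))  =[absorb_or →]=  c    ⊢ (((c ^ c) | ((~ (~ 0)) ^ c)) ^ ((0 | (0 & a)) ^ 0))
(3) (0 | (0 & a))  =[absorb_or →]=  0    ⊢ (((c ^ c) | ((~ (~ 0)) ^ c)) ^ (0 ^ 0))
(4) (0 ^ 0)  =[xor_false →]=  0    ⊢ (((c ^ c) | ((~ (~ 0)) ^ c)) ^ 0)
(5) (~ (~ 0))  =[not_not →]=  0    ⊢ (((c ^ c) | (0 ^ c)) ^ 0)
(6) (((c ^ c) | (0 ^ c)) ^ 0)  =[xor_false →]=  ((c ^ c) | (0 ^ c))    ⊢ cost 7, within 7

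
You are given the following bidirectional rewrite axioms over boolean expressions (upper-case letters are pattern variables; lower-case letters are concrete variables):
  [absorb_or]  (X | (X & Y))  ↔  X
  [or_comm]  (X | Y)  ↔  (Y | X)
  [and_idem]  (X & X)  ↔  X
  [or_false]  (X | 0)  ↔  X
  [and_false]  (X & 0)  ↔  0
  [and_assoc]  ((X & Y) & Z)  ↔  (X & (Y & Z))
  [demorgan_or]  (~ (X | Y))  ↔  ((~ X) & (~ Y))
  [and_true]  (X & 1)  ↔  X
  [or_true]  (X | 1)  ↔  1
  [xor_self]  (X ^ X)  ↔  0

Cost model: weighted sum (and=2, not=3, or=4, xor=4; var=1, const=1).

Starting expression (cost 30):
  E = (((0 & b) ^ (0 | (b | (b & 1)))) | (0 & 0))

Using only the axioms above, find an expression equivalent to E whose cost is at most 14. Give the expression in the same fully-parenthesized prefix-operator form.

((0 & b) ^ (0 | b))   [cost 14]

step 1: absorb_or (→) rewrites (b | (b & 1)) into b, now (((0 & b) ^ (0 | b)) | (0 & 0))
step 2: and_idem (→) rewrites (0 & 0) into 0, now (((0 & b) ^ (0 | b)) | 0)
step 3: or_false (→) rewrites (((0 & b) ^ (0 | b)) | 0) into ((0 & b) ^ (0 | b)), reaching cost 14 (bound 14)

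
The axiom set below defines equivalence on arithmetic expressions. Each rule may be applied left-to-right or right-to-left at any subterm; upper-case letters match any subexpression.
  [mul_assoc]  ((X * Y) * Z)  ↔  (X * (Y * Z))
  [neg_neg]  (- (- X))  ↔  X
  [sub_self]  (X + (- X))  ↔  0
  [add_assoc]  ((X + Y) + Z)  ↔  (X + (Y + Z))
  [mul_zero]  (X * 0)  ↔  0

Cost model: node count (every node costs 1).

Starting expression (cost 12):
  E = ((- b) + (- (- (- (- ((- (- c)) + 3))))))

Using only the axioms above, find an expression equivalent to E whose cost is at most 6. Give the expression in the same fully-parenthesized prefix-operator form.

1. [neg_neg →] (- (- (- (- ((- (- c)) + 3)))))  →  (- (- ((- (- c)) + 3)));  E = ((- b) + (- (- ((- (- c)) + 3))))
2. [neg_neg →] (- (- ((- (- c)) + 3)))  →  ((- (- c)) + 3);  E = ((- b) + ((- (- c)) + 3))
3. [neg_neg →] (- (- c))  →  c;  cost 6 ≤ 6, done

((- b) + (c + 3))   [cost 6]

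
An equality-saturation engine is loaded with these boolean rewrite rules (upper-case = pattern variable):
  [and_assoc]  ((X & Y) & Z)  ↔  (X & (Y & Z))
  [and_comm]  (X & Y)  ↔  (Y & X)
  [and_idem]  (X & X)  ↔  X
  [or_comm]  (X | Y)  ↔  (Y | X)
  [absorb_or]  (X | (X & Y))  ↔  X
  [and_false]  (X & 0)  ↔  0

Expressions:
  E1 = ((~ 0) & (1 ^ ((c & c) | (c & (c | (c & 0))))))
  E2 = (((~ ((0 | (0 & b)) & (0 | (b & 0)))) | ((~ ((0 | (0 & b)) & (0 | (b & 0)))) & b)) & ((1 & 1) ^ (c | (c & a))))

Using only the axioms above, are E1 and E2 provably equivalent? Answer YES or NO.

step 1: absorb_or (→) rewrites (c | (c & 0)) into c, now ((~ 0) & (1 ^ ((c & c) | (c & c))))
step 2: and_idem (→) rewrites (c & c) into c, now ((~ 0) & (1 ^ (c | (c & c))))
step 3: absorb_or (→) rewrites (c | (c & c)) into c, now ((~ 0) & (1 ^ c))
step 4: absorb_or (←) rewrites 0 into (0 | (0 & b)), now ((~ (0 | (0 & b))) & (1 ^ c))
step 5: and_idem (←) rewrites 1 into (1 & 1), now ((~ (0 | (0 & b))) & ((1 & 1) ^ c))
step 6: absorb_or (←) rewrites c into (c | (c & a)), now ((~ (0 | (0 & b))) & ((1 & 1) ^ (c | (c & a))))
step 7: and_idem (←) rewrites (0 | (0 & b)) into ((0 | (0 & b)) & (0 | (0 & b))), now ((~ ((0 | (0 & b)) & (0 | (0 & b)))) & ((1 & 1) ^ (c | (c & a))))
step 8: and_comm (→) rewrites (0 & b) into (b & 0), now ((~ ((0 | (0 & b)) & (0 | (b & 0)))) & ((1 & 1) ^ (c | (c & a))))
step 9: absorb_or (←) rewrites (~ ((0 | (0 & b)) & (0 | (b & 0)))) into ((~ ((0 | (0 & b)) & (0 | (b & 0)))) | ((~ ((0 | (0 & b)) & (0 | (b & 0)))) & b)), which is E2

YES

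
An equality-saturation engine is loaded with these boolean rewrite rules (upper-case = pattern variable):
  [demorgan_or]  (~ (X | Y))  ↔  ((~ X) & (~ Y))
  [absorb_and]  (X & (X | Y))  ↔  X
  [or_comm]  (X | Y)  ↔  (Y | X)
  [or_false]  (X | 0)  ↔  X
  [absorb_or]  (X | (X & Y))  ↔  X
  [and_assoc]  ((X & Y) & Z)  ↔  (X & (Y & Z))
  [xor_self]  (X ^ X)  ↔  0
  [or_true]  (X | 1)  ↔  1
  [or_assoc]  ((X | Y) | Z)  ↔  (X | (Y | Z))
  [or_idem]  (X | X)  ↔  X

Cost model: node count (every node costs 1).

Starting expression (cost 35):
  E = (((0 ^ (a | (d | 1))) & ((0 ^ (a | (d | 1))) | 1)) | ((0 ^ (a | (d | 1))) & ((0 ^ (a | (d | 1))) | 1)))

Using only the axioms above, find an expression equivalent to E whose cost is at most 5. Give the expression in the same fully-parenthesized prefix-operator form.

1. [or_idem →] (((0 ^ (a | (d | 1))) & ((0 ^ (a | (d | 1))) | 1)) | ((0 ^ (a | (d | 1))) & ((0 ^ (a | (d | 1))) | 1)))  →  ((0 ^ (a | (d | 1))) & ((0 ^ (a | (d | 1))) | 1))
2. [absorb_and →] ((0 ^ (a | (d | 1))) & ((0 ^ (a | (d | 1))) | 1))  →  (0 ^ (a | (d | 1)))
3. [or_true →] (d | 1)  →  1;  cost 5 ≤ 5, done

(0 ^ (a | 1))   [cost 5]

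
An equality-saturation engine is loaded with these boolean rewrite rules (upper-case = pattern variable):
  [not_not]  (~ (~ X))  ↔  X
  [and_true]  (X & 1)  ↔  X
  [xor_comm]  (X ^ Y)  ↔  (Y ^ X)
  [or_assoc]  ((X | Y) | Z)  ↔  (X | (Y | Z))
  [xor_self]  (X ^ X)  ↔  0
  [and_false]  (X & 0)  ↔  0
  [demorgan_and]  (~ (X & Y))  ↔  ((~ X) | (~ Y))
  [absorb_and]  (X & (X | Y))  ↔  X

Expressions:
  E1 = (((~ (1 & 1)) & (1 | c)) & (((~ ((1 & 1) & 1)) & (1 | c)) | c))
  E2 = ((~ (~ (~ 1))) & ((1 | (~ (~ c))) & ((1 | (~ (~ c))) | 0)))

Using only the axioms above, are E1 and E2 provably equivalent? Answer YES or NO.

YES

1. [and_true →] ((1 & 1) & 1)  →  (1 & 1);  E1 = (((~ (1 & 1)) & (1 | c)) & (((~ (1 & 1)) & (1 | c)) | c))
2. [absorb_and →] (((~ (1 & 1)) & (1 | c)) & (((~ (1 & 1)) & (1 | c)) | c))  →  ((~ (1 & 1)) & (1 | c))
3. [and_true →] (1 & 1)  →  1;  E1 = ((~ 1) & (1 | c))
4. [not_not ←] c  →  (~ (~ c));  E1 = ((~ 1) & (1 | (~ (~ c))))
5. [not_not ←] 1  →  (~ (~ 1));  E1 = ((~ (~ (~ 1))) & (1 | (~ (~ c))))
6. [absorb_and ←] (1 | (~ (~ c)))  →  ((1 | (~ (~ c))) & ((1 | (~ (~ c))) | 0));  this is E2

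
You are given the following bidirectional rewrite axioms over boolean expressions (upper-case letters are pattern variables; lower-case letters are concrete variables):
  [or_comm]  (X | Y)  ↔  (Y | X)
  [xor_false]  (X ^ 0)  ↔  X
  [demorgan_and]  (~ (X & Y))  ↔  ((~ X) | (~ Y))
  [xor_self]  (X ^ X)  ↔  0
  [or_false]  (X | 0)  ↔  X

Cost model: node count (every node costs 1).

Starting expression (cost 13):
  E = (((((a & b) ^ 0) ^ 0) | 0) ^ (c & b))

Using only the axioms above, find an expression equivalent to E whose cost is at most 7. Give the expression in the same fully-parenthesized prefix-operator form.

((a & b) ^ (c & b))   [cost 7]

1. [xor_false →] ((a & b) ^ 0)  →  (a & b);  E = ((((a & b) ^ 0) | 0) ^ (c & b))
2. [or_false →] (((a & b) ^ 0) | 0)  →  ((a & b) ^ 0);  E = (((a & b) ^ 0) ^ (c & b))
3. [xor_false →] ((a & b) ^ 0)  →  (a & b);  cost 7 ≤ 7, done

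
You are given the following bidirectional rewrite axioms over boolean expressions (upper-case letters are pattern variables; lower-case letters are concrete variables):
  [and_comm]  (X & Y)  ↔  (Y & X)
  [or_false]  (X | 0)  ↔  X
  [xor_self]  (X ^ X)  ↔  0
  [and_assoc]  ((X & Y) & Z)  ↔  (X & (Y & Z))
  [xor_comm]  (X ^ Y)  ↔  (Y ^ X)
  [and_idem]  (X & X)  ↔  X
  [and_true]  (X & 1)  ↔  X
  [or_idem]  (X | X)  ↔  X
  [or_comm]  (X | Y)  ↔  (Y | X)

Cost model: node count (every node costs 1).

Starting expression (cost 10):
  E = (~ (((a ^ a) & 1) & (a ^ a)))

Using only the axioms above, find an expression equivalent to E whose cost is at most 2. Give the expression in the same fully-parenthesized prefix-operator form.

(~ 0)   [cost 2]

step 1: and_true (→) rewrites ((a ^ a) & 1) into (a ^ a), now (~ ((a ^ a) & (a ^ a)))
step 2: and_idem (→) rewrites ((a ^ a) & (a ^ a)) into (a ^ a), now (~ (a ^ a))
step 3: xor_self (→) rewrites (a ^ a) into 0, reaching cost 2 (bound 2)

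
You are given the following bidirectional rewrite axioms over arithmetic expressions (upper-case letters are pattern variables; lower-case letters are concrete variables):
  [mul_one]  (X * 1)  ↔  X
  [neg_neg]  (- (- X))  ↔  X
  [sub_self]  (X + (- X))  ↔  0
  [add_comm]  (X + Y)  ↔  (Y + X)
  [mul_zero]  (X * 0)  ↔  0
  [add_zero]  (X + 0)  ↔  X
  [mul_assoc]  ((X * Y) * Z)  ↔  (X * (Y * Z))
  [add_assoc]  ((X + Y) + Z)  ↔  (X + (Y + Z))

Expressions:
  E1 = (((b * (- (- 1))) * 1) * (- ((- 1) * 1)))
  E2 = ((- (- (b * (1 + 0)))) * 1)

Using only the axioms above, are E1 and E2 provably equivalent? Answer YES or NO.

YES

1. [neg_neg →] (- (- 1))  →  1;  E1 = (((b * 1) * 1) * (- ((- 1) * 1)))
2. [mul_one →] ((- 1) * 1)  →  (- 1);  E1 = (((b * 1) * 1) * (- (- 1)))
3. [mul_one →] (b * 1)  →  b;  E1 = ((b * 1) * (- (- 1)))
4. [neg_neg →] (- (- 1))  →  1;  E1 = ((b * 1) * 1)
5. [neg_neg ←] (b * 1)  →  (- (- (b * 1)));  E1 = ((- (- (b * 1))) * 1)
6. [add_zero ←] 1  →  (1 + 0);  this is E2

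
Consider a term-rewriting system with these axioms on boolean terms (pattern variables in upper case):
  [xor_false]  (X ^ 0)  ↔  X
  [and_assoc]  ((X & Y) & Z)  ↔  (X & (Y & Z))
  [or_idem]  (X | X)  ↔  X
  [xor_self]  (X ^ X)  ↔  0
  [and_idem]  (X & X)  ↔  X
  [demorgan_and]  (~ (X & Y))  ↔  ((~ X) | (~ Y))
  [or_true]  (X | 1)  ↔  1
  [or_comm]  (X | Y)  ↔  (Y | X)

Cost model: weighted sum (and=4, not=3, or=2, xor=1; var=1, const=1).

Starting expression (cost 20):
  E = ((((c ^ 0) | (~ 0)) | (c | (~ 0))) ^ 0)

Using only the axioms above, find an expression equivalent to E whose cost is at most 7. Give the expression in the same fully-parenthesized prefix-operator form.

1. [xor_false →] (c ^ 0)  →  c;  E = (((c | (~ 0)) | (c | (~ 0))) ^ 0)
2. [xor_false →] (((c | (~ 0)) | (c | (~ 0))) ^ 0)  →  ((c | (~ 0)) | (c | (~ 0)))
3. [or_idem →] ((c | (~ 0)) | (c | (~ 0)))  →  (c | (~ 0));  cost 7 ≤ 7, done

(c | (~ 0))   [cost 7]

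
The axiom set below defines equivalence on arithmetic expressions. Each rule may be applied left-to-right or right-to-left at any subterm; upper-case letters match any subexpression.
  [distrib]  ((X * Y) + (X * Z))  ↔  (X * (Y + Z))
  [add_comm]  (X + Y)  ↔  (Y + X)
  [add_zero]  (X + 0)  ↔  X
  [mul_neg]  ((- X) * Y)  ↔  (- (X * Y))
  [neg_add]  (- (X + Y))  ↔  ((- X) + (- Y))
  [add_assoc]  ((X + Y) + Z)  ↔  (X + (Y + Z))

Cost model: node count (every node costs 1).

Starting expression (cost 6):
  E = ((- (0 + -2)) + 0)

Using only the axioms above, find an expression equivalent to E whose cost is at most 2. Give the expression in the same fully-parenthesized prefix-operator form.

(1) ((- (0 + -2)) + 0)  =[add_zero →]=  (- (0 + -2))
(2) (0 + -2)  =[add_comm →]=  (-2 + 0)    ⊢ (- (-2 + 0))
(3) (-2 + 0)  =[add_zero →]=  -2    ⊢ cost 2, within 2

(- -2)   [cost 2]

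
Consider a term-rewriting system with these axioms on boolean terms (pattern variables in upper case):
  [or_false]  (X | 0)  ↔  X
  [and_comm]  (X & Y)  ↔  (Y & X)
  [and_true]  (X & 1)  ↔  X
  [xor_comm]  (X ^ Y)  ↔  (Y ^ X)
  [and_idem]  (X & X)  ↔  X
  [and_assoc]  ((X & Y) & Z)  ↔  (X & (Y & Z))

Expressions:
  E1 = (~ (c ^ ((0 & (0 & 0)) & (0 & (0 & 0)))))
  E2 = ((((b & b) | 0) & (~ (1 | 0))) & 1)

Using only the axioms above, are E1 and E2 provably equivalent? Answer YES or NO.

NO

Every axiom is a valid identity, so a rewrite proof would force E1 and E2 to agree under every assignment.
At b=0, c=0: E1 = 1 but E2 = 0; they differ, so no derivation exists.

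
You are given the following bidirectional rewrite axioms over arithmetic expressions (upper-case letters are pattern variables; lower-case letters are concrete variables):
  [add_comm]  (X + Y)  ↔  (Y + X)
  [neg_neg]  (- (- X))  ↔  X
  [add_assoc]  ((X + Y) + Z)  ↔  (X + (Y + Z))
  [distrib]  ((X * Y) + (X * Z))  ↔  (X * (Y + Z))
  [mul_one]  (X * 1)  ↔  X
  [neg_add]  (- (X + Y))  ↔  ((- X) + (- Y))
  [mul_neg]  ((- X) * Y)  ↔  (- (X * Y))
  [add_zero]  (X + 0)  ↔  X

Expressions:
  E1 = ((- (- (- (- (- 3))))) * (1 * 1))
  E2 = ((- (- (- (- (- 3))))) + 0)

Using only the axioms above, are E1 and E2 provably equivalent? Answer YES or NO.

(1) (- (- (- 3)))  =[neg_neg →]=  (- 3)    ⊢ ((- (- (- 3))) * (1 * 1))
(2) (1 * 1)  =[mul_one →]=  1    ⊢ ((- (- (- 3))) * 1)
(3) (- (- 3))  =[neg_neg →]=  3    ⊢ ((- 3) * 1)
(4) ((- 3) * 1)  =[mul_one →]=  (- 3)
(5) (- 3)  =[add_zero ←]=  ((- 3) + 0)
(6) 3  =[neg_neg ←]=  (- (- 3))    ⊢ ((- (- (- 3))) + 0)
(7) (- (- 3))  =[neg_neg ←]=  (- (- (- (- 3))))    ⊢ E2

YES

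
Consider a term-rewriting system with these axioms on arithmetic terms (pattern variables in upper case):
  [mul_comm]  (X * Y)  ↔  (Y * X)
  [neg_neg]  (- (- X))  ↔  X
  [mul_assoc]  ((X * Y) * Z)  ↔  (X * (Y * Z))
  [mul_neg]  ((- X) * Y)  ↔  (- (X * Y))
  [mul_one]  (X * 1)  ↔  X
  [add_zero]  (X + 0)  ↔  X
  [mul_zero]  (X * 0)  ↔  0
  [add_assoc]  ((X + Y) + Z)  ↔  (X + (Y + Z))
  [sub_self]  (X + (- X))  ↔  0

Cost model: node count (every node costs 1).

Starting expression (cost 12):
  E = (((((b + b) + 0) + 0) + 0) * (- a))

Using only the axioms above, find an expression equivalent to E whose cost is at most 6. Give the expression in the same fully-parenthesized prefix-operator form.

(1) (((b + b) + 0) + 0)  =[add_zero →]=  ((b + b) + 0)    ⊢ ((((b + b) + 0) + 0) * (- a))
(2) ((b + b) + 0)  =[add_zero →]=  (b + b)    ⊢ (((b + b) + 0) * (- a))
(3) ((b + b) + 0)  =[add_zero →]=  (b + b)    ⊢ cost 6, within 6

((b + b) * (- a))   [cost 6]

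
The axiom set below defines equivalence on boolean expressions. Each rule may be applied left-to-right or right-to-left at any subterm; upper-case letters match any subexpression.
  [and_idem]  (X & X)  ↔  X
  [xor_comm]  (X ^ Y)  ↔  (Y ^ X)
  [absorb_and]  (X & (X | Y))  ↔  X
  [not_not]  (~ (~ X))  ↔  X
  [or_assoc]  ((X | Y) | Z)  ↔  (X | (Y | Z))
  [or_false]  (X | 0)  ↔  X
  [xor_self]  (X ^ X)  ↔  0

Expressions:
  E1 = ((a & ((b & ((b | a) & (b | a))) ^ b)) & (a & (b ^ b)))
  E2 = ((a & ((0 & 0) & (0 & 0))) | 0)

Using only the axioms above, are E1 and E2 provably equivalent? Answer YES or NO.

YES

1. [and_idem →] ((b | a) & (b | a))  →  (b | a);  E1 = ((a & ((b & (b | a)) ^ b)) & (a & (b ^ b)))
2. [absorb_and →] (b & (b | a))  →  b;  E1 = ((a & (b ^ b)) & (a & (b ^ b)))
3. [and_idem →] ((a & (b ^ b)) & (a & (b ^ b)))  →  (a & (b ^ b))
4. [xor_self →] (b ^ b)  →  0;  E1 = (a & 0)
5. [and_idem ←] 0  →  (0 & 0);  E1 = (a & (0 & 0))
6. [and_idem ←] (0 & 0)  →  ((0 & 0) & (0 & 0));  E1 = (a & ((0 & 0) & (0 & 0)))
7. [or_false ←] (a & ((0 & 0) & (0 & 0)))  →  ((a & ((0 & 0) & (0 & 0))) | 0);  this is E2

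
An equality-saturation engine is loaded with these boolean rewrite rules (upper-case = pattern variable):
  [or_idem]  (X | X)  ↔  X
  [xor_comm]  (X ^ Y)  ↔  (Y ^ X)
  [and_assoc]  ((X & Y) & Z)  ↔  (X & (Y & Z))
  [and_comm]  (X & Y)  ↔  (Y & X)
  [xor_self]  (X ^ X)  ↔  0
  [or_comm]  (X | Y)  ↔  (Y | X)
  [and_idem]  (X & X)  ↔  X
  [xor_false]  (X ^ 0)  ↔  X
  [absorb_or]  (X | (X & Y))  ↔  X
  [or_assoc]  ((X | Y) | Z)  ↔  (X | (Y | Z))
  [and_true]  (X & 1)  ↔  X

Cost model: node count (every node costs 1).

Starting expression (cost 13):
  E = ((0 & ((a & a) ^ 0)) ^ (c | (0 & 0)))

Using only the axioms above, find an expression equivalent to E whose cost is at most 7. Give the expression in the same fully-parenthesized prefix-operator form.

((0 & a) ^ (c | 0))   [cost 7]

(1) ((a & a) ^ 0)  =[xor_false →]=  (a & a)    ⊢ ((0 & (a & a)) ^ (c | (0 & 0)))
(2) (a & a)  =[and_idem →]=  a    ⊢ ((0 & a) ^ (c | (0 & 0)))
(3) (0 & 0)  =[and_idem →]=  0    ⊢ cost 7, within 7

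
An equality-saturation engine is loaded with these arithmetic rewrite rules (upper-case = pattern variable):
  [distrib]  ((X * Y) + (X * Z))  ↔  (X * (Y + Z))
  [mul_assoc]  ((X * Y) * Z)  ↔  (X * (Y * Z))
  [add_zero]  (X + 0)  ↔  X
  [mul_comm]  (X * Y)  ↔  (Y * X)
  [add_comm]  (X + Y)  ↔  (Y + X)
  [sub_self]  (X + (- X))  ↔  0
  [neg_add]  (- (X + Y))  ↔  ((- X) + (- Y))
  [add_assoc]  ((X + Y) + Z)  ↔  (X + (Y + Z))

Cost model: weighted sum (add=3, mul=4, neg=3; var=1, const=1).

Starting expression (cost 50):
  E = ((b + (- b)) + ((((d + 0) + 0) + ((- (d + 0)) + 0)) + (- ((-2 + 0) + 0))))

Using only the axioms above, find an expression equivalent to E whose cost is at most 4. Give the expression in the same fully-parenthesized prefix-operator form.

(- -2)   [cost 4]

1. [add_zero →] (d + 0)  →  d;  E = ((b + (- b)) + ((((d + 0) + 0) + ((- d) + 0)) + (- ((-2 + 0) + 0))))
2. [add_zero →] (-2 + 0)  →  -2;  E = ((b + (- b)) + ((((d + 0) + 0) + ((- d) + 0)) + (- (-2 + 0))))
3. [add_comm →] ((b + (- b)) + ((((d + 0) + 0) + ((- d) + 0)) + (- (-2 + 0))))  →  (((((d + 0) + 0) + ((- d) + 0)) + (- (-2 + 0))) + (b + (- b)))
4. [add_zero →] (-2 + 0)  →  -2;  E = (((((d + 0) + 0) + ((- d) + 0)) + (- -2)) + (b + (- b)))
5. [add_assoc →] (((((d + 0) + 0) + ((- d) + 0)) + (- -2)) + (b + (- b)))  →  ((((d + 0) + 0) + ((- d) + 0)) + ((- -2) + (b + (- b))))
6. [add_zero →] ((d + 0) + 0)  →  (d + 0);  E = (((d + 0) + ((- d) + 0)) + ((- -2) + (b + (- b))))
7. [add_zero →] (d + 0)  →  d;  E = ((d + ((- d) + 0)) + ((- -2) + (b + (- b))))
8. [sub_self →] (b + (- b))  →  0;  E = ((d + ((- d) + 0)) + ((- -2) + 0))
9. [add_zero →] ((- d) + 0)  →  (- d);  E = ((d + (- d)) + ((- -2) + 0))
10. [sub_self →] (d + (- d))  →  0;  E = (0 + ((- -2) + 0))
11. [add_comm →] (0 + ((- -2) + 0))  →  (((- -2) + 0) + 0)
12. [add_zero →] ((- -2) + 0)  →  (- -2);  E = ((- -2) + 0)
13. [add_zero →] ((- -2) + 0)  →  (- -2);  cost 4 ≤ 4, done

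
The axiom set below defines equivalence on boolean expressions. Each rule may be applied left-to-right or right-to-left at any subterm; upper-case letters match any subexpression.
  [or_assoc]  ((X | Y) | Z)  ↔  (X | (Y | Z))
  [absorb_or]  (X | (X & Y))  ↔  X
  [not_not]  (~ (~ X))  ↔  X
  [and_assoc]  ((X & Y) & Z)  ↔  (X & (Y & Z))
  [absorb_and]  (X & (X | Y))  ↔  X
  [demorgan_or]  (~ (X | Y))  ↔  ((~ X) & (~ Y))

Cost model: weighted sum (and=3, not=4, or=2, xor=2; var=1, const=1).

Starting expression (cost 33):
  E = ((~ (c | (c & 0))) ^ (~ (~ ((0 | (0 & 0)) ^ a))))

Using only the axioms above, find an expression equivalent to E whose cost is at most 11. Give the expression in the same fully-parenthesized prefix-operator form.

step 1: not_not (→) rewrites (~ (~ ((0 | (0 & 0)) ^ a))) into ((0 | (0 & 0)) ^ a), now ((~ (c | (c & 0))) ^ ((0 | (0 & 0)) ^ a))
step 2: absorb_or (→) rewrites (c | (c & 0)) into c, now ((~ c) ^ ((0 | (0 & 0)) ^ a))
step 3: absorb_or (→) rewrites (0 | (0 & 0)) into 0, reaching cost 11 (bound 11)

((~ c) ^ (0 ^ a))   [cost 11]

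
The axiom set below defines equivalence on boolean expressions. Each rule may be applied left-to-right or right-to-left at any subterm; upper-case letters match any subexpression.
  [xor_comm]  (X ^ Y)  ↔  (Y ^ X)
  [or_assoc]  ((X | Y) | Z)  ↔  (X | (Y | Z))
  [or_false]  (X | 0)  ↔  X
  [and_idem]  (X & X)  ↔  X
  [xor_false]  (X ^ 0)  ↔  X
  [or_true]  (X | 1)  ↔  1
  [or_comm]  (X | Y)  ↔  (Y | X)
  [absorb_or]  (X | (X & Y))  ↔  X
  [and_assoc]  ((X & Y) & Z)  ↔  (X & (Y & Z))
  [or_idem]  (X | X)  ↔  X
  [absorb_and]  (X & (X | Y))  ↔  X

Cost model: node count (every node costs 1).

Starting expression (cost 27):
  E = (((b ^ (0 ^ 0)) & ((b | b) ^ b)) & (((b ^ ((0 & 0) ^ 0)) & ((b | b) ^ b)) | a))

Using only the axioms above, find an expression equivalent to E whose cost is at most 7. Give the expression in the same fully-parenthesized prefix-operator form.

(1) (0 & 0)  =[and_idem →]=  0    ⊢ (((b ^ (0 ^ 0)) & ((b | b) ^ b)) & (((b ^ (0 ^ 0)) & ((b | b) ^ b)) | a))
(2) (((b ^ (0 ^ 0)) & ((b | b) ^ b)) & (((b ^ (0 ^ 0)) & ((b | b) ^ b)) | a))  =[absorb_and →]=  ((b ^ (0 ^ 0)) & ((b | b) ^ b))
(3) (0 ^ 0)  =[xor_false →]=  0    ⊢ ((b ^ 0) & ((b | b) ^ b))
(4) (b | b)  =[or_idem →]=  b    ⊢ cost 7, within 7

((b ^ 0) & (b ^ b))   [cost 7]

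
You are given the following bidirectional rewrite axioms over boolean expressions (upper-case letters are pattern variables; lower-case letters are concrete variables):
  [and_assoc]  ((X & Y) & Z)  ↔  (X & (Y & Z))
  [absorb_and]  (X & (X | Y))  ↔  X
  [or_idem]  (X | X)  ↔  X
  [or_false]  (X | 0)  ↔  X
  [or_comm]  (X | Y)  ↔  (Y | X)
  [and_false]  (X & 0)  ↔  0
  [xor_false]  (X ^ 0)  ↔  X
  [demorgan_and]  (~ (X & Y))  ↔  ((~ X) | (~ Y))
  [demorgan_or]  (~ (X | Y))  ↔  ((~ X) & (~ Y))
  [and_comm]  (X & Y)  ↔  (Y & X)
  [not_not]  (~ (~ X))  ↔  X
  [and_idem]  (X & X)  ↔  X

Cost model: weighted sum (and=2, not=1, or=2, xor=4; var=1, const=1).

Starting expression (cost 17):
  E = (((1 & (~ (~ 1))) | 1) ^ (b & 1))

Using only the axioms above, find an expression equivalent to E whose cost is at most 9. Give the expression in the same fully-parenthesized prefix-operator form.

(1 ^ (b & 1))   [cost 9]

(1) (~ (~ 1))  =[not_not →]=  1    ⊢ (((1 & 1) | 1) ^ (b & 1))
(2) (1 & 1)  =[and_idem →]=  1    ⊢ ((1 | 1) ^ (b & 1))
(3) (1 | 1)  =[or_idem →]=  1    ⊢ cost 9, within 9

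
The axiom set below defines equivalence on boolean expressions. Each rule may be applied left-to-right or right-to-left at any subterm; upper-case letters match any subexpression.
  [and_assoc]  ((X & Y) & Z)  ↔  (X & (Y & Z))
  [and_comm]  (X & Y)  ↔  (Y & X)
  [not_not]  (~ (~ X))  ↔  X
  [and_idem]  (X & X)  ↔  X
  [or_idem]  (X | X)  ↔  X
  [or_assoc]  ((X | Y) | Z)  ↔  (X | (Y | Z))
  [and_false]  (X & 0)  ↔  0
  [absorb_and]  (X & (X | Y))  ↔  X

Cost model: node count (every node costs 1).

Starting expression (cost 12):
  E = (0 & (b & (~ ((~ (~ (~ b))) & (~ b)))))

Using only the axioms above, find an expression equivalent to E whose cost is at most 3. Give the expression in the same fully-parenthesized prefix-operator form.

(0 & b)   [cost 3]

step 1: not_not (→) rewrites (~ (~ (~ b))) into (~ b), now (0 & (b & (~ ((~ b) & (~ b)))))
step 2: and_idem (→) rewrites ((~ b) & (~ b)) into (~ b), now (0 & (b & (~ (~ b))))
step 3: not_not (→) rewrites (~ (~ b)) into b, now (0 & (b & b))
step 4: and_idem (→) rewrites (b & b) into b, reaching cost 3 (bound 3)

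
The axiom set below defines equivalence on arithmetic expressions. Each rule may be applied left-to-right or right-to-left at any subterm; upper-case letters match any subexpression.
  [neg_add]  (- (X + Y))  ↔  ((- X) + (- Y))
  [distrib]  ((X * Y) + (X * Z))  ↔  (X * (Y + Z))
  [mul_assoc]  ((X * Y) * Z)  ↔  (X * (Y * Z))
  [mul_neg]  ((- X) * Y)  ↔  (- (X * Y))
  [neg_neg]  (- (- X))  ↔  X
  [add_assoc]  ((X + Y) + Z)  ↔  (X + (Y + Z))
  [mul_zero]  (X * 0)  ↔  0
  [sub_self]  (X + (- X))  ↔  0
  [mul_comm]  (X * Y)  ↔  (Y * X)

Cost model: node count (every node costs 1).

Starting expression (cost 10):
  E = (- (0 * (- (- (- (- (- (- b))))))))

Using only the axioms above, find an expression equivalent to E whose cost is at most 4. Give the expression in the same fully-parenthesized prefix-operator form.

(- (0 * b))   [cost 4]

step 1: neg_neg (→) rewrites (- (- b)) into b, now (- (0 * (- (- (- (- b))))))
step 2: neg_neg (→) rewrites (- (- (- (- b)))) into (- (- b)), now (- (0 * (- (- b))))
step 3: neg_neg (→) rewrites (- (- b)) into b, reaching cost 4 (bound 4)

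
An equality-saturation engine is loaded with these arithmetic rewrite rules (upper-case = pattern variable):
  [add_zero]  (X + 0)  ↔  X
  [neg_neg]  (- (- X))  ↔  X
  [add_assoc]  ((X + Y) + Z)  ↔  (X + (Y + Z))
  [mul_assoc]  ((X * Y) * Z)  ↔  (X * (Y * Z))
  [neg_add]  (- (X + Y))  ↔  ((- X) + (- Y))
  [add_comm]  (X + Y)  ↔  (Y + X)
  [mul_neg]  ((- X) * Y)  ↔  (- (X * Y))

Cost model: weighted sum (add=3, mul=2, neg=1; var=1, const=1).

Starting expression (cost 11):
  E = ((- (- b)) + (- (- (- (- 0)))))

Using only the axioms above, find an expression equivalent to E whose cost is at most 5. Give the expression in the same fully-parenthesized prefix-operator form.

(b + 0)   [cost 5]

(1) (- (- b))  =[neg_neg →]=  b    ⊢ (b + (- (- (- (- 0)))))
(2) (- (- (- 0)))  =[neg_neg →]=  (- 0)    ⊢ (b + (- (- 0)))
(3) (- (- 0))  =[neg_neg →]=  0    ⊢ cost 5, within 5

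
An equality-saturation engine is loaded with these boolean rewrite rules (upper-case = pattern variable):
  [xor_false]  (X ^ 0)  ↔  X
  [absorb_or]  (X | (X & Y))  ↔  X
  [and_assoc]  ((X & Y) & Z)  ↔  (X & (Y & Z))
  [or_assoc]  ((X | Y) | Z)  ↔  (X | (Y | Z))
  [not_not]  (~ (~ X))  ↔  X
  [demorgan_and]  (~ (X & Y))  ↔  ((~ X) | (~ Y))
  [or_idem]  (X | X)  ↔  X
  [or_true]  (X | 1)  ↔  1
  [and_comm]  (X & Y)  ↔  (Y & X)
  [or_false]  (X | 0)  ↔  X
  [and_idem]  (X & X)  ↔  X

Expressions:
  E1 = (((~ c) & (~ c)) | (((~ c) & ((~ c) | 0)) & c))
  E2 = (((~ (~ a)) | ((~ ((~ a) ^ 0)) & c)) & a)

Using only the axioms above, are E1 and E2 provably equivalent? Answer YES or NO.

Every axiom is a valid identity, so a rewrite proof would force E1 and E2 to agree under every assignment.
At a=0, c=0: E1 = 1 but E2 = 0; they differ, so no derivation exists.

NO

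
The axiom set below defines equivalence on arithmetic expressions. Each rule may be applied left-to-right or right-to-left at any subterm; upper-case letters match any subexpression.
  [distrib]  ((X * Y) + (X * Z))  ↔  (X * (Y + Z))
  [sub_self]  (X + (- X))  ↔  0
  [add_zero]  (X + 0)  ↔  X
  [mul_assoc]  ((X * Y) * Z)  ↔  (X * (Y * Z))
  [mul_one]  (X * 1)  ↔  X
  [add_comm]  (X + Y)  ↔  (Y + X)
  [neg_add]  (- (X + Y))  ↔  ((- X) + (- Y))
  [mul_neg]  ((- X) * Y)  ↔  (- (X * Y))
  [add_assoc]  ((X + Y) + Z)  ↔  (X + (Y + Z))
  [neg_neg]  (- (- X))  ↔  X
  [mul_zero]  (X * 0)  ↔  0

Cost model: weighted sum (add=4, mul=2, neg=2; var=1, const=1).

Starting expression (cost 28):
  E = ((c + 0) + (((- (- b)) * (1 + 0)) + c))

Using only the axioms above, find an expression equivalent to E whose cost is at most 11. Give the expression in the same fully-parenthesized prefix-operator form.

step 1: neg_neg (→) rewrites (- (- b)) into b, now ((c + 0) + ((b * (1 + 0)) + c))
step 2: add_zero (→) rewrites (1 + 0) into 1, now ((c + 0) + ((b * 1) + c))
step 3: mul_one (→) rewrites (b * 1) into b, now ((c + 0) + (b + c))
step 4: add_zero (→) rewrites (c + 0) into c, reaching cost 11 (bound 11)

(c + (b + c))   [cost 11]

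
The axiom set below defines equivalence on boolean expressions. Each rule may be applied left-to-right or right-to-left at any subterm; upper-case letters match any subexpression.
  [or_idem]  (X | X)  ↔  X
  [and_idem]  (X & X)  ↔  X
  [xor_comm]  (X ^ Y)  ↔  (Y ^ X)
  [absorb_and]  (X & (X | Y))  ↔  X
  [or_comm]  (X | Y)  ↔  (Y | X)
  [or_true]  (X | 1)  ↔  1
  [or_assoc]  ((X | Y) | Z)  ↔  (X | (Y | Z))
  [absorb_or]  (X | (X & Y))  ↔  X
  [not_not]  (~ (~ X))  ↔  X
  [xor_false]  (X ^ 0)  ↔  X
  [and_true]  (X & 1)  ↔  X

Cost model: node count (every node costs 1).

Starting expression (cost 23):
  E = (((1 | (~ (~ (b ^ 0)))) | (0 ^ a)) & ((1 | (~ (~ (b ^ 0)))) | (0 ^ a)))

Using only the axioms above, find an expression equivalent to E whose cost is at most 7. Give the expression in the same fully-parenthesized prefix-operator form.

(1) (((1 | (~ (~ (b ^ 0)))) | (0 ^ a)) & ((1 | (~ (~ (b ^ 0)))) | (0 ^ a)))  =[and_idem →]=  ((1 | (~ (~ (b ^ 0)))) | (0 ^ a))
(2) (~ (~ (b ^ 0)))  =[not_not →]=  (b ^ 0)    ⊢ ((1 | (b ^ 0)) | (0 ^ a))
(3) (b ^ 0)  =[xor_false →]=  b    ⊢ cost 7, within 7

((1 | b) | (0 ^ a))   [cost 7]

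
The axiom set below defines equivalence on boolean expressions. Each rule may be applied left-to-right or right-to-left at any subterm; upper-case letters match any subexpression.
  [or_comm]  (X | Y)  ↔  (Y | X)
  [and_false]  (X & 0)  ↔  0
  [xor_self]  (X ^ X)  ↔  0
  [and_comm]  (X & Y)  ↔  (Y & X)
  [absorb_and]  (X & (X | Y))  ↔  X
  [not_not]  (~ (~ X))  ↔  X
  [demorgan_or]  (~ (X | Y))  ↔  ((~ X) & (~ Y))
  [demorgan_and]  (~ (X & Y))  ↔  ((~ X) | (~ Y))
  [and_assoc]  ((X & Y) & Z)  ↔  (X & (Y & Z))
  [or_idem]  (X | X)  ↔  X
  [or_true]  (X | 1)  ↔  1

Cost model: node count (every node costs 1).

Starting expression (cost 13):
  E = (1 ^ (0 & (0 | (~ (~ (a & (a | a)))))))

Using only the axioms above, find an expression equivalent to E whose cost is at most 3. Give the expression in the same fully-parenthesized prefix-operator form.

(1) (a & (a | a))  =[absorb_and →]=  a    ⊢ (1 ^ (0 & (0 | (~ (~ a)))))
(2) (~ (~ a))  =[not_not →]=  a    ⊢ (1 ^ (0 & (0 | a)))
(3) (0 & (0 | a))  =[absorb_and →]=  0    ⊢ cost 3, within 3

(1 ^ 0)   [cost 3]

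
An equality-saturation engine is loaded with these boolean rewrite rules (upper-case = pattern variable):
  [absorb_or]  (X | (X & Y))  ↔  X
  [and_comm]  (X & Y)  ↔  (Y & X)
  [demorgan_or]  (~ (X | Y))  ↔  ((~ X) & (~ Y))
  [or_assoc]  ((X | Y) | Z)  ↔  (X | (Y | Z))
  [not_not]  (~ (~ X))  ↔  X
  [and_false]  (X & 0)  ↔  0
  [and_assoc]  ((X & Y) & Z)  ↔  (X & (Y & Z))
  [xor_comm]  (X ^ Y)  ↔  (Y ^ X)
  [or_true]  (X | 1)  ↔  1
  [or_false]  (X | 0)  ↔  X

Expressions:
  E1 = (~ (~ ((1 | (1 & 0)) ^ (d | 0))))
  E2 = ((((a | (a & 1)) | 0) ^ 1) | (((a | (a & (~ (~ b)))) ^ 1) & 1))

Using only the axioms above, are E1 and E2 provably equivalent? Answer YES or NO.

NO

Every axiom is a valid identity, so a rewrite proof would force E1 and E2 to agree under every assignment.
At a=0, b=0, d=1: E1 = 0 but E2 = 1; they differ, so no derivation exists.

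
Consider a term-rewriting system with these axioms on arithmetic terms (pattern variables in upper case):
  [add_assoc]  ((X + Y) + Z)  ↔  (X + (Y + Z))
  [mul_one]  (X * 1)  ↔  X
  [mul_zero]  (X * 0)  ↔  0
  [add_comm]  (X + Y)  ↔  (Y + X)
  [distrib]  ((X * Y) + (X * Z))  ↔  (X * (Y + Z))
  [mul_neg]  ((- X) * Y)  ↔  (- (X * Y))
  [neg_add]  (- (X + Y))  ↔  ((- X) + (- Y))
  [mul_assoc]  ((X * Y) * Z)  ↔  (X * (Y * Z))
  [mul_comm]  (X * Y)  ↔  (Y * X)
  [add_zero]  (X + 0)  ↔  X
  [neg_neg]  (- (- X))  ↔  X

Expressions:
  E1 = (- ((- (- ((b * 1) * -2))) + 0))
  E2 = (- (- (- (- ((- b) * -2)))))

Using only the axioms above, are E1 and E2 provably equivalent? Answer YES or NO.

step 1: add_zero (→) rewrites ((- (- ((b * 1) * -2))) + 0) into (- (- ((b * 1) * -2))), now (- (- (- ((b * 1) * -2))))
step 2: neg_neg (→) rewrites (- (- ((b * 1) * -2))) into ((b * 1) * -2), now (- ((b * 1) * -2))
step 3: mul_one (→) rewrites (b * 1) into b, now (- (b * -2))
step 4: neg_neg (←) rewrites (b * -2) into (- (- (b * -2))), now (- (- (- (b * -2))))
step 5: neg_neg (←) rewrites (- (- (- (b * -2)))) into (- (- (- (- (- (b * -2))))))
step 6: mul_neg (←) rewrites (- (b * -2)) into ((- b) * -2), which is E2

YES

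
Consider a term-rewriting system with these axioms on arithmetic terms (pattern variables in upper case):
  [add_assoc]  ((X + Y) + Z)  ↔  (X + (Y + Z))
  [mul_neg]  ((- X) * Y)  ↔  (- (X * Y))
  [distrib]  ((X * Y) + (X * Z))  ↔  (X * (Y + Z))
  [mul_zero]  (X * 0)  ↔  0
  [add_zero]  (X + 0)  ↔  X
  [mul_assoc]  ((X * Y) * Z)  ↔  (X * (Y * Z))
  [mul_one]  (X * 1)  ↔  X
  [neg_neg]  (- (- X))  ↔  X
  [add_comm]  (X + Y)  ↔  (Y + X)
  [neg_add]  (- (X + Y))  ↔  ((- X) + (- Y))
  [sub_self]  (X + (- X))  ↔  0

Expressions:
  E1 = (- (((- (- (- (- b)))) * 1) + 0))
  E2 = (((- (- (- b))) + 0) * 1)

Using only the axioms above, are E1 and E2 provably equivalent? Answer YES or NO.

YES

1. [neg_neg →] (- (- (- (- b))))  →  (- (- b));  E1 = (- (((- (- b)) * 1) + 0))
2. [mul_one →] ((- (- b)) * 1)  →  (- (- b));  E1 = (- ((- (- b)) + 0))
3. [add_zero →] ((- (- b)) + 0)  →  (- (- b));  E1 = (- (- (- b)))
4. [neg_neg →] (- (- b))  →  b;  E1 = (- b)
5. [add_zero ←] (- b)  →  ((- b) + 0)
6. [neg_neg ←] (- b)  →  (- (- (- b)));  E1 = ((- (- (- b))) + 0)
7. [mul_one ←] ((- (- (- b))) + 0)  →  (((- (- (- b))) + 0) * 1);  this is E2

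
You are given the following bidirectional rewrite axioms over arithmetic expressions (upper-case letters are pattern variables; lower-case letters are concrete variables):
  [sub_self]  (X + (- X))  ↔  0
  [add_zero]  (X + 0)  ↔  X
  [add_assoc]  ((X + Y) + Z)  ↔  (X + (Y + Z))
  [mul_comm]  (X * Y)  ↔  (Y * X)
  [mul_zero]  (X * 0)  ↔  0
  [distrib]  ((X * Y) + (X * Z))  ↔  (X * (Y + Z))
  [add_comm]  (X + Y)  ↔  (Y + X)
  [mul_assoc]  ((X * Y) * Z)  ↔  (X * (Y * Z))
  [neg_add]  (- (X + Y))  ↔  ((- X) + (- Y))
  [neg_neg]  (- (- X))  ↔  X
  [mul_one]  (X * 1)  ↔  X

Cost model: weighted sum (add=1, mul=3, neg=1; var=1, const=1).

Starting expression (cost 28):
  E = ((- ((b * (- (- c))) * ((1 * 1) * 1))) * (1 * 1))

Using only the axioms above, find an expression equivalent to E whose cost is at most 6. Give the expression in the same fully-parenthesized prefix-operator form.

step 1: neg_neg (→) rewrites (- (- c)) into c, now ((- ((b * c) * ((1 * 1) * 1))) * (1 * 1))
step 2: mul_one (→) rewrites ((1 * 1) * 1) into (1 * 1), now ((- ((b * c) * (1 * 1))) * (1 * 1))
step 3: mul_one (→) rewrites (1 * 1) into 1, now ((- ((b * c) * 1)) * (1 * 1))
step 4: mul_one (→) rewrites (1 * 1) into 1, now ((- ((b * c) * 1)) * 1)
step 5: mul_one (→) rewrites ((- ((b * c) * 1)) * 1) into (- ((b * c) * 1))
step 6: mul_one (→) rewrites ((b * c) * 1) into (b * c), reaching cost 6 (bound 6)

(- (b * c))   [cost 6]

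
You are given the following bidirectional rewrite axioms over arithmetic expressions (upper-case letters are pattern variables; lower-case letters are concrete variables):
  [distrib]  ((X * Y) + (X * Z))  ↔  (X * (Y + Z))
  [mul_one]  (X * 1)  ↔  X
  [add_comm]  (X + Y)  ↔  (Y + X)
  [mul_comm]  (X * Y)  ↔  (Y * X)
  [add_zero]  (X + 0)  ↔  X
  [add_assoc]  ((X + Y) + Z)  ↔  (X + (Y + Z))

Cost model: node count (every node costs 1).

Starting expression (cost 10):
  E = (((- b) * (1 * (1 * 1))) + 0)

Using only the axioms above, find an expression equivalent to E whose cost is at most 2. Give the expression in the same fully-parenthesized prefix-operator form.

(- b)   [cost 2]

(1) (1 * 1)  =[mul_one →]=  1    ⊢ (((- b) * (1 * 1)) + 0)
(2) (1 * 1)  =[mul_one →]=  1    ⊢ (((- b) * 1) + 0)
(3) ((- b) * 1)  =[mul_one →]=  (- b)    ⊢ ((- b) + 0)
(4) ((- b) + 0)  =[add_zero →]=  (- b)    ⊢ cost 2, within 2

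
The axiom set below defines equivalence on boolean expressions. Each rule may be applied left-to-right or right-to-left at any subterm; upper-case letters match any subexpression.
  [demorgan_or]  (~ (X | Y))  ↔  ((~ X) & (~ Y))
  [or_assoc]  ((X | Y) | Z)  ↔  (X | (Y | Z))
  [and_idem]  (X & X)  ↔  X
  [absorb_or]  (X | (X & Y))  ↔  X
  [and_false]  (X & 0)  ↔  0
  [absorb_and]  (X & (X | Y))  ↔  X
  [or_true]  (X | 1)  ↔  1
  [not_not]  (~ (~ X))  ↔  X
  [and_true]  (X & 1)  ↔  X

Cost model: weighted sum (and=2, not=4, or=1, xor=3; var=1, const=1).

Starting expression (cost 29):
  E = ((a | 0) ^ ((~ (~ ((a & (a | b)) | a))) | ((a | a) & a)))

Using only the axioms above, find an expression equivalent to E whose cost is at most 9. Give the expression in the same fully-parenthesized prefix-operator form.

step 1: not_not (→) rewrites (~ (~ ((a & (a | b)) | a))) into ((a & (a | b)) | a), now ((a | 0) ^ (((a & (a | b)) | a) | ((a | a) & a)))
step 2: absorb_and (→) rewrites (a & (a | b)) into a, now ((a | 0) ^ ((a | a) | ((a | a) & a)))
step 3: absorb_or (→) rewrites ((a | a) | ((a | a) & a)) into (a | a), reaching cost 9 (bound 9)

((a | 0) ^ (a | a))   [cost 9]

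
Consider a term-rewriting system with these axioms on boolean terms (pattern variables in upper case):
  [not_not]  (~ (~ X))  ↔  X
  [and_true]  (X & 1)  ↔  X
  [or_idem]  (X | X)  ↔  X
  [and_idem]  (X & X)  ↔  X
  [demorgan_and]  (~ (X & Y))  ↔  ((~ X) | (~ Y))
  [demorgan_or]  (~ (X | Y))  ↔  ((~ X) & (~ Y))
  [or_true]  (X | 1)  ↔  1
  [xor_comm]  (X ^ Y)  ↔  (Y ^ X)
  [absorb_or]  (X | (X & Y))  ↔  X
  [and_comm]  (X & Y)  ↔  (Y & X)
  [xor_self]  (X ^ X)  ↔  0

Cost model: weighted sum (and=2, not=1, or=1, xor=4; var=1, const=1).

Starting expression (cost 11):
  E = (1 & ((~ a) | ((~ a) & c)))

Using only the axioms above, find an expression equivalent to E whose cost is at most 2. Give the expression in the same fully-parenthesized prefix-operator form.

1. [absorb_or →] ((~ a) | ((~ a) & c))  →  (~ a);  E = (1 & (~ a))
2. [and_comm →] (1 & (~ a))  →  ((~ a) & 1)
3. [and_true →] ((~ a) & 1)  →  (~ a);  cost 2 ≤ 2, done

(~ a)   [cost 2]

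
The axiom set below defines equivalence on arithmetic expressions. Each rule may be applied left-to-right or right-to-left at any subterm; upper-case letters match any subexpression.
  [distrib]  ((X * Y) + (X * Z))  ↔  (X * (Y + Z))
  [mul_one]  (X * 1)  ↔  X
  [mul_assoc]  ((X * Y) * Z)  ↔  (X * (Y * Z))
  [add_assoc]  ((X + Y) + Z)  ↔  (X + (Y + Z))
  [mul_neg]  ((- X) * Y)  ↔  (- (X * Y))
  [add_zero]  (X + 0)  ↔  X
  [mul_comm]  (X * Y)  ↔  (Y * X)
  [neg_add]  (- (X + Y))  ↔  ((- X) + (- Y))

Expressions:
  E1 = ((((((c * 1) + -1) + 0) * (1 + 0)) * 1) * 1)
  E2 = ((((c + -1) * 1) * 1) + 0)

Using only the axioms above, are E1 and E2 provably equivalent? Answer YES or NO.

YES

(1) (c * 1)  =[mul_one →]=  c    ⊢ (((((c + -1) + 0) * (1 + 0)) * 1) * 1)
(2) (1 + 0)  =[add_zero →]=  1    ⊢ (((((c + -1) + 0) * 1) * 1) * 1)
(3) ((c + -1) + 0)  =[add_zero →]=  (c + -1)    ⊢ ((((c + -1) * 1) * 1) * 1)
(4) ((((c + -1) * 1) * 1) * 1)  =[mul_one →]=  (((c + -1) * 1) * 1)
(5) ((c + -1) * 1)  =[mul_one →]=  (c + -1)    ⊢ ((c + -1) * 1)
(6) ((c + -1) * 1)  =[add_zero ←]=  (((c + -1) * 1) + 0)
(7) (c + -1)  =[mul_one ←]=  ((c + -1) * 1)    ⊢ E2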